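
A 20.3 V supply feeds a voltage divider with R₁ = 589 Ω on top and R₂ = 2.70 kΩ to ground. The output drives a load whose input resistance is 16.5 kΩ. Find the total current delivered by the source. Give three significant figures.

R₂‖R_L = 2320 Ω, so the source sees R₁ + R₂‖R_L = 2909 Ω.
I = 20.3 V / 2909 Ω = 6.98 mA.

I ≈ 6.98 mA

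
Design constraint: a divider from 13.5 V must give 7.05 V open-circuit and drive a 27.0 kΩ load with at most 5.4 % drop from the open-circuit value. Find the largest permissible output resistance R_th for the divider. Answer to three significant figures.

Loading drop = R_th/(R_th + R_L) ≤ 0.0540, so R_th ≤ R_L · ε/(1−ε) = 27.0 kΩ × 0.0540/0.9460 = 1.54 kΩ.
(Any R1, R2 with R2/(R1+R2) = 0.522 and R1‖R2 ≤ 1.54 kΩ will meet the spec.)

R_th ≤ 1.54 kΩ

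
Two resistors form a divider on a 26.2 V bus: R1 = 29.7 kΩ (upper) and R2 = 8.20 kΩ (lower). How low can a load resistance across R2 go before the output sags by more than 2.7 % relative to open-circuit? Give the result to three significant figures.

Output resistance R_th = R1‖R2 = (29.7 × 8.20)/37.90 = 6.426 kΩ.
The fractional drop is R_th/(R_th + R_L); requiring this ≤ 0.0270 gives R_L ≥ R_th(1/0.0270 − 1) = 6.426 × 36.04 = 232 kΩ.

R_L(min) ≈ 232 kΩ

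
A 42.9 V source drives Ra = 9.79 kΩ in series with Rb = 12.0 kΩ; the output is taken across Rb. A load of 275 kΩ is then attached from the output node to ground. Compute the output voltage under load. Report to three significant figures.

The load sits in parallel with Rb: Rb‖R_L = (12.0 × 275) / (12.0 + 275) = 11.50 kΩ.
V_out = 42.9 × 11.50 / (9.79 + 11.50) = 42.9 × 11.50/21.29 = 23.2 V.
(Unloaded it would have been 23.6 V.)

V_out ≈ 23.2 V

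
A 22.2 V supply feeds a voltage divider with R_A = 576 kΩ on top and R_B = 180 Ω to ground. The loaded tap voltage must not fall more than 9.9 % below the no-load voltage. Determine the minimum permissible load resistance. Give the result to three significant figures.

Output resistance R_th = R_A‖R_B = (576000 × 180)/576200 = 179.9 Ω.
The fractional drop is R_th/(R_th + R_L); requiring this ≤ 0.0990 gives R_L ≥ R_th(1/0.0990 − 1) = 179.9 × 9.101 = 1.64 kΩ.

R_L(min) ≈ 1.64 kΩ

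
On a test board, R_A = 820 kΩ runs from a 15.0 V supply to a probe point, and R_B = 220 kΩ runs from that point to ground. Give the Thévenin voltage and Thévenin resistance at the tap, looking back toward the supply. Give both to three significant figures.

V_th = 3.17 V, R_th = 173 kΩ

V_th is the open-circuit tap voltage: 15.0 × 220/(820 + 220) = 3.17 V.
With the supply zeroed, R_A and R_B appear in parallel from the tap: R_th = R_A‖R_B = (820 × 220)/1040 = 173 kΩ.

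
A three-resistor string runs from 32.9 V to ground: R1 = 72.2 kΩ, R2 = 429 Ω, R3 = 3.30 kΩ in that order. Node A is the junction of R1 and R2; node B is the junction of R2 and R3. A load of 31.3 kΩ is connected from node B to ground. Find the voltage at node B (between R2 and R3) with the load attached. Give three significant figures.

V ≈ 1.30 V

At node B, R3 is in parallel with the load: R3‖R_L = 2985 Ω.
Below node A the resistance is R2 + (R3‖R_L) = 3414 Ω, so V_A = 32.9 × 3414/75610 = 1.486 V.
Then V_B = V_A × (R3‖R_L)/(R2 + R3‖R_L) = 1.486 × 2985/3414 = 1.30 V.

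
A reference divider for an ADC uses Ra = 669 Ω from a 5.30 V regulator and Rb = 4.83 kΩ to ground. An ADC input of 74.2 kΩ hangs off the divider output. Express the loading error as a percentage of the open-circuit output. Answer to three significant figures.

0.786 %

The divider's output (Thévenin) resistance is Ra‖Rb = 587.6 Ω.
Fractional drop under load = R_th/(R_th + R_L) = 587.6 / (587.6 + 74200) = 0.007857.
So the output falls by 0.786 %.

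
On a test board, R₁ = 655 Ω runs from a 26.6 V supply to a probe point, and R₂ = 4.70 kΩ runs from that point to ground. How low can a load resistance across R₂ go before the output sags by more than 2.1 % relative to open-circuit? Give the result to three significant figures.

R_L(min) ≈ 26.8 kΩ

Output resistance R_th = R₁‖R₂ = (655 × 4700)/5355 = 574.9 Ω.
The fractional drop is R_th/(R_th + R_L); requiring this ≤ 0.0210 gives R_L ≥ R_th(1/0.0210 − 1) = 574.9 × 46.62 = 26.8 kΩ.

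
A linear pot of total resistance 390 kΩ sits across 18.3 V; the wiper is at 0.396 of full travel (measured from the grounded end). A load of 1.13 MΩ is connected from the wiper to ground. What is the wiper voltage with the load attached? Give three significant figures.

The wiper splits the pot into (1−α)R = 235.6 kΩ above and αR = 154.4 kΩ below.
Lower section ‖ load = 135.9 kΩ.
V_wiper = 18.3 × 135.9/(235.6 + 135.9) = 6.69 V.

V ≈ 6.69 V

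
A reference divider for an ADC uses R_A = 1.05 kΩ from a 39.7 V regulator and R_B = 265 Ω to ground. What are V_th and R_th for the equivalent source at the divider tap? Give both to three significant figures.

V_th is the open-circuit tap voltage: 39.7 × 265/(1050 + 265) = 8.00 V.
With the supply zeroed, R_A and R_B appear in parallel from the tap: R_th = R_A‖R_B = (1050 × 265)/1315 = 212 Ω.

V_th = 8.00 V, R_th = 212 Ω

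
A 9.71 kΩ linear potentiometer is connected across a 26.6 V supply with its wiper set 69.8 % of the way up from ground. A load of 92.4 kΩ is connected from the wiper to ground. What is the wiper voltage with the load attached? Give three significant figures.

V ≈ 18.2 V

The wiper splits the pot into (1−α)R = 2.932 kΩ above and αR = 6.778 kΩ below.
Lower section ‖ load = 6.314 kΩ.
V_wiper = 26.6 × 6.314/(2.932 + 6.314) = 18.2 V.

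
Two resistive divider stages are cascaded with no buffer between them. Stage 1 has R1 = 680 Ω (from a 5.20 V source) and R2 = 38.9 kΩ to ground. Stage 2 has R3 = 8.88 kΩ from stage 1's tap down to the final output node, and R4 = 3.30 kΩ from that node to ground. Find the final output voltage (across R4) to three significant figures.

Stage 2 presents R3+R4 = 12180 Ω as a load on stage 1's tap.
Stage 1's lower leg becomes R2‖(R3+R4) = 9276 Ω, so V_mid = 5.20 × 9276/9956 = 4.845 V.
Stage 2 is itself unloaded: V_out = V_mid × R4/(R3+R4) = 4.845 × 3300/12180 = 1.31 V.

V_out ≈ 1.31 V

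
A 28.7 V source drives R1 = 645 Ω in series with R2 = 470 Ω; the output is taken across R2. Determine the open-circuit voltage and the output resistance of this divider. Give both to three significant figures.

V_th = 12.1 V, R_th = 272 Ω

V_th is the open-circuit tap voltage: 28.7 × 470/(645 + 470) = 12.1 V.
With the supply zeroed, R1 and R2 appear in parallel from the tap: R_th = R1‖R2 = (645 × 470)/1115 = 272 Ω.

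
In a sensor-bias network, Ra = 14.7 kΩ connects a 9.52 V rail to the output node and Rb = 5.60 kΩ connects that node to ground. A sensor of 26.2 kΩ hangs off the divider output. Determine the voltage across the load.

The load sits in parallel with Rb: Rb‖R_L = (5.60 × 26.2) / (5.60 + 26.2) = 4.614 kΩ.
V_out = 9.52 × 4.614 / (14.7 + 4.614) = 9.52 × 4.614/19.31 = 2.27 V.

V_out ≈ 2.27 V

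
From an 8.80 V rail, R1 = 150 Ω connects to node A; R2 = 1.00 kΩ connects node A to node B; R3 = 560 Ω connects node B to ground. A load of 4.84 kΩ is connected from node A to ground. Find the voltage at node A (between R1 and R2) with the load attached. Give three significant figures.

Below node A the series string R2+R3 = 1560 Ω sits in parallel with the 4840 Ω load: 1180 Ω.
V_A = 8.80 × 1180/(150 + 1180) = 7.81 V.

V ≈ 7.81 V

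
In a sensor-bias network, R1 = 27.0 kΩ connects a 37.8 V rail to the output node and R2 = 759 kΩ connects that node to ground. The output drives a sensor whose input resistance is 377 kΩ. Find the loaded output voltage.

The load sits in parallel with R2: R2‖R_L = (759 × 377) / (759 + 377) = 251.9 kΩ.
V_out = 37.8 × 251.9 / (27.0 + 251.9) = 37.8 × 251.9/278.9 = 34.1 V.

V_out ≈ 34.1 V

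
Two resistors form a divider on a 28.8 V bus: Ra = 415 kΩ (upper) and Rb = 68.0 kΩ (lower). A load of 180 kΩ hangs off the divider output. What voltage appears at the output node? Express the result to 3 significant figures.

V_out ≈ 3.06 V

The load sits in parallel with Rb: Rb‖R_L = (68.0 × 180) / (68.0 + 180) = 49.35 kΩ.
V_out = 28.8 × 49.35 / (415 + 49.35) = 28.8 × 49.35/464.4 = 3.06 V.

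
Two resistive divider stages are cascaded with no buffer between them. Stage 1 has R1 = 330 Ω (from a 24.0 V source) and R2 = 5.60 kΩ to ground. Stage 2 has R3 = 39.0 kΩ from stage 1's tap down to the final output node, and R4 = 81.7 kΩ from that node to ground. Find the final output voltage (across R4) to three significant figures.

V_out ≈ 15.3 V

Stage 2 presents R3+R4 = 120700 Ω as a load on stage 1's tap.
Stage 1's lower leg becomes R2‖(R3+R4) = 5352 Ω, so V_mid = 24.0 × 5352/5682 = 22.61 V.
Stage 2 is itself unloaded: V_out = V_mid × R4/(R3+R4) = 22.61 × 81700/120700 = 15.3 V.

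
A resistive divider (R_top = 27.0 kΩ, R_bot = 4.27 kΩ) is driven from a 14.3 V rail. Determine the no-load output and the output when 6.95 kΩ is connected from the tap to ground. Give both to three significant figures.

Open-circuit: V = 14.3 × 4.27/(27.0 + 4.27) = 1.95 V.
With the load, R_bot becomes R_bot‖R_L = 2.645 kΩ, so V = 14.3 × 2.645/29.64 = 1.28 V.

Unloaded: 1.95 V; loaded: 1.28 V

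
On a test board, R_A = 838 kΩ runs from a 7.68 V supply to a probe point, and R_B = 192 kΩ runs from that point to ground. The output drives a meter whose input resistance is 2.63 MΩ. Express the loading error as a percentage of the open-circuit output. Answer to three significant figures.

The divider's output (Thévenin) resistance is R_A‖R_B = 156.2 kΩ.
Fractional drop under load = R_th/(R_th + R_L) = 156.2 / (156.2 + 2630) = 0.05607.
So the output falls by 5.61 %.

5.61 %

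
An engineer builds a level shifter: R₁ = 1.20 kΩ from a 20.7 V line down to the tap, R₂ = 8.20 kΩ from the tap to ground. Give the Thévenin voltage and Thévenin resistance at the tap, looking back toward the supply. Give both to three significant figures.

V_th is the open-circuit tap voltage: 20.7 × 8.20/(1.20 + 8.20) = 18.1 V.
With the supply zeroed, R₁ and R₂ appear in parallel from the tap: R_th = R₁‖R₂ = (1.20 × 8.20)/9.400 = 1.05 kΩ.

V_th = 18.1 V, R_th = 1.05 kΩ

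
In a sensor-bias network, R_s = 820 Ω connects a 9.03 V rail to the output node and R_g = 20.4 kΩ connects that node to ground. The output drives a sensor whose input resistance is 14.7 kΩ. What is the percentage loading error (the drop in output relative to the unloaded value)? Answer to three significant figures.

5.09 %

The divider's output (Thévenin) resistance is R_s‖R_g = 788.3 Ω.
Fractional drop under load = R_th/(R_th + R_L) = 788.3 / (788.3 + 14700) = 0.05090.
So the output falls by 5.09 %.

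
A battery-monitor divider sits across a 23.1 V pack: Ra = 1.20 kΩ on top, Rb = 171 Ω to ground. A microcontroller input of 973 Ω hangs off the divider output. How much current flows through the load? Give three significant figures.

I_L ≈ 2.57 mA

Rb‖R_L = 145.4 Ω; V_out = 23.1 × 145.4/1345 = 2.497 V.
I_L = V_out / R_L = 2.497 / 973 Ω = 2.57 mA.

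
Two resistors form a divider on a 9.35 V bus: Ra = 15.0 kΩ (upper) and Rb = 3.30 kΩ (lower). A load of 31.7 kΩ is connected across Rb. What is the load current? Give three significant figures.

I_L ≈ 0.0490 mA

Rb‖R_L = 2.989 kΩ; V_out = 9.35 × 2.989/17.99 = 1.554 V.
I_L = V_out / R_L = 1.554 / 31.7 kΩ = 0.0490 mA.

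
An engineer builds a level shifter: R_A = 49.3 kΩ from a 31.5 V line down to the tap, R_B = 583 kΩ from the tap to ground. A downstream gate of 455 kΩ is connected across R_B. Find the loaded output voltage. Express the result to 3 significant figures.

V_out ≈ 26.4 V

The load sits in parallel with R_B: R_B‖R_L = (583 × 455) / (583 + 455) = 255.6 kΩ.
V_out = 31.5 × 255.6 / (49.3 + 255.6) = 31.5 × 255.6/304.9 = 26.4 V.
(Unloaded it would have been 29.0 V.)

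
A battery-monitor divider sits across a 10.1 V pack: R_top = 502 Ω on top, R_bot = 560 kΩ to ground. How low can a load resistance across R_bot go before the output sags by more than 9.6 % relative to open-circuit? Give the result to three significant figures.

Output resistance R_th = R_top‖R_bot = (502 × 560000)/560500 = 501.6 Ω.
The fractional drop is R_th/(R_th + R_L); requiring this ≤ 0.0960 gives R_L ≥ R_th(1/0.0960 − 1) = 501.6 × 9.417 = 4.72 kΩ.

R_L(min) ≈ 4.72 kΩ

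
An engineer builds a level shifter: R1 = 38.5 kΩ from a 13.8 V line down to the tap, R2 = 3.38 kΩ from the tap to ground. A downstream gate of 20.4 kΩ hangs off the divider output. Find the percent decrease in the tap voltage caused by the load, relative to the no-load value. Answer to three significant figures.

13.2 %

The divider's output (Thévenin) resistance is R1‖R2 = 3.107 kΩ.
Fractional drop under load = R_th/(R_th + R_L) = 3.107 / (3.107 + 20.4) = 0.1322.
So the output falls by 13.2 %.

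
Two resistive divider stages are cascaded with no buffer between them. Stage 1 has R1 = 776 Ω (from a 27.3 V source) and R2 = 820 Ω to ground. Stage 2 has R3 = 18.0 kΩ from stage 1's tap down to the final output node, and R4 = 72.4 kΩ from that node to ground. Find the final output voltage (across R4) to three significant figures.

Stage 2 presents R3+R4 = 90400 Ω as a load on stage 1's tap.
Stage 1's lower leg becomes R2‖(R3+R4) = 812.6 Ω, so V_mid = 27.3 × 812.6/1589 = 13.96 V.
Stage 2 is itself unloaded: V_out = V_mid × R4/(R3+R4) = 13.96 × 72400/90400 = 11.2 V.

V_out ≈ 11.2 V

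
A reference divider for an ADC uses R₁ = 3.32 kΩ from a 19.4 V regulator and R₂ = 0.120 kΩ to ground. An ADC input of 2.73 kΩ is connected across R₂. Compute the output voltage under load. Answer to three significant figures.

V_out ≈ 0.649 V

The load sits in parallel with R₂: R₂‖R_L = (120 × 2730) / (120 + 2730) = 114.9 Ω.
V_out = 19.4 × 114.9 / (3320 + 114.9) = 19.4 × 114.9/3435 = 0.649 V.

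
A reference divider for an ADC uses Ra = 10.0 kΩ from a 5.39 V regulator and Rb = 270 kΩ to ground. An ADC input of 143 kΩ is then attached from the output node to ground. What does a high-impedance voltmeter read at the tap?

V_out ≈ 4.87 V

The load sits in parallel with Rb: Rb‖R_L = (270 × 143) / (270 + 143) = 93.49 kΩ.
V_out = 5.39 × 93.49 / (10.0 + 93.49) = 5.39 × 93.49/103.5 = 4.87 V.
(Unloaded it would have been 5.20 V.)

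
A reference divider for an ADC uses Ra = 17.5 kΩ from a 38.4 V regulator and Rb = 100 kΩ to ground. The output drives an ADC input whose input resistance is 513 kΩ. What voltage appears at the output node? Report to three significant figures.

The load sits in parallel with Rb: Rb‖R_L = (100 × 513) / (100 + 513) = 83.69 kΩ.
V_out = 38.4 × 83.69 / (17.5 + 83.69) = 38.4 × 83.69/101.2 = 31.8 V.

V_out ≈ 31.8 V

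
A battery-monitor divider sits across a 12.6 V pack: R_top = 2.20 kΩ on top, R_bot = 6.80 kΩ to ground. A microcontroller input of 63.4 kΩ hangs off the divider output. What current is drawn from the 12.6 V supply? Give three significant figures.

R_bot‖R_L = 6.141 kΩ, so the source sees R_top + R_bot‖R_L = 8.341 kΩ.
I = 12.6 V / 8.341 kΩ = 1.51 mA.

I ≈ 1.51 mA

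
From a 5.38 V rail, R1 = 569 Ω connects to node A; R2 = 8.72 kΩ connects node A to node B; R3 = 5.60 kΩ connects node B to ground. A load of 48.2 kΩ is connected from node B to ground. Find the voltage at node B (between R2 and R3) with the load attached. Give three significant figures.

V ≈ 1.89 V

At node B, R3 is in parallel with the load: R3‖R_L = 5017 Ω.
Below node A the resistance is R2 + (R3‖R_L) = 13740 Ω, so V_A = 5.38 × 13740/14310 = 5.166 V.
Then V_B = V_A × (R3‖R_L)/(R2 + R3‖R_L) = 5.166 × 5017/13740 = 1.89 V.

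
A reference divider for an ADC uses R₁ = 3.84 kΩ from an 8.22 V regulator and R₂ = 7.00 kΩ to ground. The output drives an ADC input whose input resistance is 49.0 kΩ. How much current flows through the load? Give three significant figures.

R₂‖R_L = 6.125 kΩ; V_out = 8.22 × 6.125/9.965 = 5.052 V.
I_L = V_out / R_L = 5.052 / 49.0 kΩ = 0.103 mA.

I_L ≈ 0.103 mA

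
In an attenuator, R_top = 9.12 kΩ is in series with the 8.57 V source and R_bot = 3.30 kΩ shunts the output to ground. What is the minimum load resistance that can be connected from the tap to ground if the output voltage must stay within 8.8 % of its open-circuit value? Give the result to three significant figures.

R_L(min) ≈ 25.1 kΩ

Output resistance R_th = R_top‖R_bot = (9.12 × 3.30)/12.42 = 2.423 kΩ.
The fractional drop is R_th/(R_th + R_L); requiring this ≤ 0.0880 gives R_L ≥ R_th(1/0.0880 − 1) = 2.423 × 10.36 = 25.1 kΩ.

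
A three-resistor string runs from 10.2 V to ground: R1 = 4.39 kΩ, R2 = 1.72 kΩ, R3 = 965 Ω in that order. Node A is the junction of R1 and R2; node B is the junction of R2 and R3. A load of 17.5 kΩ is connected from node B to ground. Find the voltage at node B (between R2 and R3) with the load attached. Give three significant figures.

At node B, R3 is in parallel with the load: R3‖R_L = 914.6 Ω.
Below node A the resistance is R2 + (R3‖R_L) = 2635 Ω, so V_A = 10.2 × 2635/7025 = 3.826 V.
Then V_B = V_A × (R3‖R_L)/(R2 + R3‖R_L) = 3.826 × 914.6/2635 = 1.33 V.

V ≈ 1.33 V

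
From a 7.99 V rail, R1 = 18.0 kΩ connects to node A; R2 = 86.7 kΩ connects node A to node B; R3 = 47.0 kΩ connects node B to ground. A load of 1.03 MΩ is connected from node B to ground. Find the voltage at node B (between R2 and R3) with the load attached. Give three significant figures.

V ≈ 2.40 V

At node B, R3 is in parallel with the load: R3‖R_L = 44.95 kΩ.
Below node A the resistance is R2 + (R3‖R_L) = 131.6 kΩ, so V_A = 7.99 × 131.6/149.6 = 7.029 V.
Then V_B = V_A × (R3‖R_L)/(R2 + R3‖R_L) = 7.029 × 44.95/131.6 = 2.40 V.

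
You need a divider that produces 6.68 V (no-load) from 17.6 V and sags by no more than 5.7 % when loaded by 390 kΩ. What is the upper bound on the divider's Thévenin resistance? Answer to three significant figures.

Loading drop = R_th/(R_th + R_L) ≤ 0.0570, so R_th ≤ R_L · ε/(1−ε) = 390 kΩ × 0.0570/0.9430 = 23.6 kΩ.
(Any R1, R2 with R2/(R1+R2) = 0.380 and R1‖R2 ≤ 23.6 kΩ will meet the spec.)

R_th ≤ 23.6 kΩ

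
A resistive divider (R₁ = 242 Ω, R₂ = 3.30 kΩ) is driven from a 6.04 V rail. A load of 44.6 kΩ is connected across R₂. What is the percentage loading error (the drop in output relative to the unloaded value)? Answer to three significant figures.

The divider's output (Thévenin) resistance is R₁‖R₂ = 225.5 Ω.
Fractional drop under load = R_th/(R_th + R_L) = 225.5 / (225.5 + 44600) = 0.005030.
So the output falls by 0.503 %.

0.503 %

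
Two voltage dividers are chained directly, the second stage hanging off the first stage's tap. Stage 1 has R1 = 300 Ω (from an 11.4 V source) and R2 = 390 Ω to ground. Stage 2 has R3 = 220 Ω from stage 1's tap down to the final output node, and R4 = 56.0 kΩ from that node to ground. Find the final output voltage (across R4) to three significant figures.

Stage 2 presents R3+R4 = 56220 Ω as a load on stage 1's tap.
Stage 1's lower leg becomes R2‖(R3+R4) = 387.3 Ω, so V_mid = 11.4 × 387.3/687.3 = 6.424 V.
Stage 2 is itself unloaded: V_out = V_mid × R4/(R3+R4) = 6.424 × 56000/56220 = 6.40 V.

V_out ≈ 6.40 V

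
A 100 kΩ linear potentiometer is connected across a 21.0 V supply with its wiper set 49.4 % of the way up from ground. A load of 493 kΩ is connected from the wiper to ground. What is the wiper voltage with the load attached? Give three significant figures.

The wiper splits the pot into (1−α)R = 50.60 kΩ above and αR = 49.40 kΩ below.
Lower section ‖ load = 44.90 kΩ.
V_wiper = 21.0 × 44.90/(50.60 + 44.90) = 9.87 V.

V ≈ 9.87 V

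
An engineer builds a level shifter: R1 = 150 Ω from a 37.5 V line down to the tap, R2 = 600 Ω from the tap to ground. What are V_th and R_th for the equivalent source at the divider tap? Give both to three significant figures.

V_th is the open-circuit tap voltage: 37.5 × 600/(150 + 600) = 30.0 V.
With the supply zeroed, R1 and R2 appear in parallel from the tap: R_th = R1‖R2 = (150 × 600)/750.0 = 120 Ω.

V_th = 30.0 V, R_th = 120 Ω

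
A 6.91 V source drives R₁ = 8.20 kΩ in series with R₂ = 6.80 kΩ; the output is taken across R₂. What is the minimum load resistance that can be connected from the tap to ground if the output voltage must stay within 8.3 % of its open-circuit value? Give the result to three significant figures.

R_L(min) ≈ 41.1 kΩ

Output resistance R_th = R₁‖R₂ = (8.20 × 6.80)/15.00 = 3.717 kΩ.
The fractional drop is R_th/(R_th + R_L); requiring this ≤ 0.0830 gives R_L ≥ R_th(1/0.0830 − 1) = 3.717 × 11.05 = 41.1 kΩ.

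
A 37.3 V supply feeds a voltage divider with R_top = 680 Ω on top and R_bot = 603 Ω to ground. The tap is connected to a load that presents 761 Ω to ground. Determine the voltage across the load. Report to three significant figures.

V_out ≈ 12.3 V

The load sits in parallel with R_bot: R_bot‖R_L = (603 × 761) / (603 + 761) = 336.4 Ω.
V_out = 37.3 × 336.4 / (680 + 336.4) = 37.3 × 336.4/1016 = 12.3 V.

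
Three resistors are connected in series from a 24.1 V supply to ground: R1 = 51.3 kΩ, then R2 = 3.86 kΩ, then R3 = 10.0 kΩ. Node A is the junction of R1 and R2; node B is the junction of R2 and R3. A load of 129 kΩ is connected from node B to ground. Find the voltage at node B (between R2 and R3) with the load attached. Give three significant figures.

V ≈ 3.47 V

At node B, R3 is in parallel with the load: R3‖R_L = 9.281 kΩ.
Below node A the resistance is R2 + (R3‖R_L) = 13.14 kΩ, so V_A = 24.1 × 13.14/64.44 = 4.914 V.
Then V_B = V_A × (R3‖R_L)/(R2 + R3‖R_L) = 4.914 × 9.281/13.14 = 3.47 V.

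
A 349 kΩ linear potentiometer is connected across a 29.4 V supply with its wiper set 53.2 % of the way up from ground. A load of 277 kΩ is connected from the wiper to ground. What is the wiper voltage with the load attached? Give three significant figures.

The wiper splits the pot into (1−α)R = 163.3 kΩ above and αR = 185.7 kΩ below.
Lower section ‖ load = 111.2 kΩ.
V_wiper = 29.4 × 111.2/(163.3 + 111.2) = 11.9 V.

V ≈ 11.9 V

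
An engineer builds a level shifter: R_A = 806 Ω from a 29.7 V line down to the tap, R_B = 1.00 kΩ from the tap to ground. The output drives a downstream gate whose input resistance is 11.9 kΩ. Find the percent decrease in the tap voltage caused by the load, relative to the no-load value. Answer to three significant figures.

3.61 %

The divider's output (Thévenin) resistance is R_A‖R_B = 446.3 Ω.
Fractional drop under load = R_th/(R_th + R_L) = 446.3 / (446.3 + 11900) = 0.03615.
So the output falls by 3.61 %.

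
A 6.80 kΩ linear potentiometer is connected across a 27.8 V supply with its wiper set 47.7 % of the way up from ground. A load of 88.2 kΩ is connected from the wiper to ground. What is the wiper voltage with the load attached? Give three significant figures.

V ≈ 13.0 V

The wiper splits the pot into (1−α)R = 3.556 kΩ above and αR = 3.244 kΩ below.
Lower section ‖ load = 3.129 kΩ.
V_wiper = 27.8 × 3.129/(3.556 + 3.129) = 13.0 V.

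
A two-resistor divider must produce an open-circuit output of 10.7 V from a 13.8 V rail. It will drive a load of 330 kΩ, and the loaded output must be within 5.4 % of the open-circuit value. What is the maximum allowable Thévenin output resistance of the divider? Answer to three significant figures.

Loading drop = R_th/(R_th + R_L) ≤ 0.0540, so R_th ≤ R_L · ε/(1−ε) = 330 kΩ × 0.0540/0.9460 = 18.8 kΩ.

R_th ≤ 18.8 kΩ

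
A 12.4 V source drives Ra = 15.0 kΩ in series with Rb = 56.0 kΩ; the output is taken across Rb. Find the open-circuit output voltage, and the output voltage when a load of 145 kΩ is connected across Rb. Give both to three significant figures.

Open-circuit: V = 12.4 × 56.0/(15.0 + 56.0) = 9.78 V.
With the load, Rb becomes Rb‖R_L = 40.40 kΩ, so V = 12.4 × 40.40/55.40 = 9.04 V.

Unloaded: 9.78 V; loaded: 9.04 V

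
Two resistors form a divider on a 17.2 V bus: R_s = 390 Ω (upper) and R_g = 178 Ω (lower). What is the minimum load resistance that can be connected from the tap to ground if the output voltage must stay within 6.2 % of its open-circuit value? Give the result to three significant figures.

R_L(min) ≈ 1.85 kΩ

Output resistance R_th = R_s‖R_g = (390 × 178)/568.0 = 122.2 Ω.
The fractional drop is R_th/(R_th + R_L); requiring this ≤ 0.0620 gives R_L ≥ R_th(1/0.0620 − 1) = 122.2 × 15.13 = 1.85 kΩ.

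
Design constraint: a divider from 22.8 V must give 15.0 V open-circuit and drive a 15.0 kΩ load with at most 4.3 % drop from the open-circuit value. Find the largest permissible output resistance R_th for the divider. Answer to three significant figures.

R_th ≤ 674 Ω

Loading drop = R_th/(R_th + R_L) ≤ 0.0430, so R_th ≤ R_L · ε/(1−ε) = 15.0 kΩ × 0.0430/0.9570 = 674 Ω.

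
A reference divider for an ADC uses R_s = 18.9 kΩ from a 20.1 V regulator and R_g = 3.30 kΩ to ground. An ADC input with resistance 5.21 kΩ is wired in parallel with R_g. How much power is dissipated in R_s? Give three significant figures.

P ≈ 17.4 mW

Total resistance from the source is R_s + (R_g‖R_L) = 20.92 kΩ, so I = 20.1/20.92 kΩ = 0.9608 mA.
P = I²·R_s = (0.9608 mA)² × 18.9 kΩ = 17.4 mW.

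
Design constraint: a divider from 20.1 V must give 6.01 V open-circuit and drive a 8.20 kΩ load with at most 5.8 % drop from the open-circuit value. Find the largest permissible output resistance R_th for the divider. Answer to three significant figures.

R_th ≤ 505 Ω

Loading drop = R_th/(R_th + R_L) ≤ 0.0580, so R_th ≤ R_L · ε/(1−ε) = 8.20 kΩ × 0.0580/0.9420 = 505 Ω.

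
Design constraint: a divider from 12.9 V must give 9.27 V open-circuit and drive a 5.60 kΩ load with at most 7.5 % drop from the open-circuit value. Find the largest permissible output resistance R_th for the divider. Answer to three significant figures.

Loading drop = R_th/(R_th + R_L) ≤ 0.0750, so R_th ≤ R_L · ε/(1−ε) = 5.60 kΩ × 0.0750/0.9250 = 454 Ω.
(Any R1, R2 with R2/(R1+R2) = 0.719 and R1‖R2 ≤ 454 Ω will meet the spec.)

R_th ≤ 454 Ω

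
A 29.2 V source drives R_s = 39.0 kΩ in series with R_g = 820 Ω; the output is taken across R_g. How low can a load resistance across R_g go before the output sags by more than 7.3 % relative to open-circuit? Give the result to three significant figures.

Output resistance R_th = R_s‖R_g = (39000 × 820)/39820 = 803.1 Ω.
The fractional drop is R_th/(R_th + R_L); requiring this ≤ 0.0730 gives R_L ≥ R_th(1/0.0730 − 1) = 803.1 × 12.70 = 10.2 kΩ.

R_L(min) ≈ 10.2 kΩ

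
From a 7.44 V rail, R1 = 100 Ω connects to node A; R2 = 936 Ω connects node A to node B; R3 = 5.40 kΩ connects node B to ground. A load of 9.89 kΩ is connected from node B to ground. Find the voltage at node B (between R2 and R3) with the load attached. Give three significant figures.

At node B, R3 is in parallel with the load: R3‖R_L = 3493 Ω.
Below node A the resistance is R2 + (R3‖R_L) = 4429 Ω, so V_A = 7.44 × 4429/4529 = 7.276 V.
Then V_B = V_A × (R3‖R_L)/(R2 + R3‖R_L) = 7.276 × 3493/4429 = 5.74 V.

V ≈ 5.74 V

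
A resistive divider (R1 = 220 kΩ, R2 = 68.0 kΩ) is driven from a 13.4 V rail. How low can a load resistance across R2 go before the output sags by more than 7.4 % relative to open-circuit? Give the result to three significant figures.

Output resistance R_th = R1‖R2 = (220 × 68.0)/288.0 = 51.94 kΩ.
The fractional drop is R_th/(R_th + R_L); requiring this ≤ 0.0740 gives R_L ≥ R_th(1/0.0740 − 1) = 51.94 × 12.51 = 650 kΩ.

R_L(min) ≈ 650 kΩ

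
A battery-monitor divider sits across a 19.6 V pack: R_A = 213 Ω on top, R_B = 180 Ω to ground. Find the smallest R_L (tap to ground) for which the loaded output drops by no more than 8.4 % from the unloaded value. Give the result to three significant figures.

R_L(min) ≈ 1.06 kΩ

Output resistance R_th = R_A‖R_B = (213 × 180)/393.0 = 97.56 Ω.
The fractional drop is R_th/(R_th + R_L); requiring this ≤ 0.0840 gives R_L ≥ R_th(1/0.0840 − 1) = 97.56 × 10.90 = 1.06 kΩ.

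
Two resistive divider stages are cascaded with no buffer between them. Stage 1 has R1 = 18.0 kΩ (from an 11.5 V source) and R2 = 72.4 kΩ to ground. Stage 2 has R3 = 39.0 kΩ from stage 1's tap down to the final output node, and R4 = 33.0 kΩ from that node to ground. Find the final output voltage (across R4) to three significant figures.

V_out ≈ 3.52 V

Stage 2 presents R3+R4 = 72.00 kΩ as a load on stage 1's tap.
Stage 1's lower leg becomes R2‖(R3+R4) = 36.10 kΩ, so V_mid = 11.5 × 36.10/54.10 = 7.674 V.
Stage 2 is itself unloaded: V_out = V_mid × R4/(R3+R4) = 7.674 × 33.0/72.00 = 3.52 V.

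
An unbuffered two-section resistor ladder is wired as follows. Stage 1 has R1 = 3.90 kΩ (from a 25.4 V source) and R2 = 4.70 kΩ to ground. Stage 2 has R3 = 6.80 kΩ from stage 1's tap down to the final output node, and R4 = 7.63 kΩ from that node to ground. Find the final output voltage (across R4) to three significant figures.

Stage 2 presents R3+R4 = 14.43 kΩ as a load on stage 1's tap.
Stage 1's lower leg becomes R2‖(R3+R4) = 3.545 kΩ, so V_mid = 25.4 × 3.545/7.445 = 12.09 V.
Stage 2 is itself unloaded: V_out = V_mid × R4/(R3+R4) = 12.09 × 7.63/14.43 = 6.40 V.

V_out ≈ 6.40 V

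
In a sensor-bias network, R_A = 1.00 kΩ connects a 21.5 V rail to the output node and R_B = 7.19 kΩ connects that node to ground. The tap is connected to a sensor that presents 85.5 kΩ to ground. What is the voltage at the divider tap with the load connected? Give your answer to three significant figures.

The load sits in parallel with R_B: R_B‖R_L = (7.19 × 85.5) / (7.19 + 85.5) = 6.632 kΩ.
V_out = 21.5 × 6.632 / (1.00 + 6.632) = 21.5 × 6.632/7.632 = 18.7 V.
(Unloaded it would have been 18.9 V.)

V_out ≈ 18.7 V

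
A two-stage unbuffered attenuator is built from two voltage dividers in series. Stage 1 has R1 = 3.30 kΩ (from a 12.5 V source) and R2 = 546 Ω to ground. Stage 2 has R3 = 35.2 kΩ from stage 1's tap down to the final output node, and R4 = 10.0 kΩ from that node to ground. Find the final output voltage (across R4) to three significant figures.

Stage 2 presents R3+R4 = 45200 Ω as a load on stage 1's tap.
Stage 1's lower leg becomes R2‖(R3+R4) = 539.5 Ω, so V_mid = 12.5 × 539.5/3839 = 1.756 V.
Stage 2 is itself unloaded: V_out = V_mid × R4/(R3+R4) = 1.756 × 10000/45200 = 0.389 V.

V_out ≈ 0.389 V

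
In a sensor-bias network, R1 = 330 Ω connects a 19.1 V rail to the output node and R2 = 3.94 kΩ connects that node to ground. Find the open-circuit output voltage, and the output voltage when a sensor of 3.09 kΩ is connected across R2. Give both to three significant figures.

Unloaded: 17.6 V; loaded: 16.0 V

Open-circuit: V = 19.1 × 3940/(330 + 3940) = 17.6 V.
With the load, R2 becomes R2‖R_L = 1732 Ω, so V = 19.1 × 1732/2062 = 16.0 V.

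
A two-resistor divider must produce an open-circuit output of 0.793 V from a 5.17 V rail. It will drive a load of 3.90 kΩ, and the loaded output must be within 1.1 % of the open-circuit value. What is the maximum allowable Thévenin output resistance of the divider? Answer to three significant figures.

R_th ≤ 43.4 Ω

Loading drop = R_th/(R_th + R_L) ≤ 0.0110, so R_th ≤ R_L · ε/(1−ε) = 3.90 kΩ × 0.0110/0.9890 = 43.4 Ω.
(Any R1, R2 with R2/(R1+R2) = 0.153 and R1‖R2 ≤ 43.4 Ω will meet the spec.)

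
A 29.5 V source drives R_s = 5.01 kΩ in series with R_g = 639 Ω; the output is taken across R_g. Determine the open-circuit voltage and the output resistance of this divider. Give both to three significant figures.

V_th is the open-circuit tap voltage: 29.5 × 639/(5010 + 639) = 3.34 V.
With the supply zeroed, R_s and R_g appear in parallel from the tap: R_th = R_s‖R_g = (5010 × 639)/5649 = 567 Ω.

V_th = 3.34 V, R_th = 567 Ω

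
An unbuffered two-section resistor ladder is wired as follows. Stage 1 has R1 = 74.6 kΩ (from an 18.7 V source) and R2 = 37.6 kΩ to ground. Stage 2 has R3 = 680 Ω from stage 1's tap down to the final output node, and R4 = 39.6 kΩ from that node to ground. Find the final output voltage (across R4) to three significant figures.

V_out ≈ 3.80 V

Stage 2 presents R3+R4 = 40280 Ω as a load on stage 1's tap.
Stage 1's lower leg becomes R2‖(R3+R4) = 19450 Ω, so V_mid = 18.7 × 19450/94050 = 3.867 V.
Stage 2 is itself unloaded: V_out = V_mid × R4/(R3+R4) = 3.867 × 39600/40280 = 3.80 V.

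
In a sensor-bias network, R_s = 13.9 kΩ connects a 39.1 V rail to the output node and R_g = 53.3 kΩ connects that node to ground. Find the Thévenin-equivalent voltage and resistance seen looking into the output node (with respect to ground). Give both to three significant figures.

V_th = 31.0 V, R_th = 11.0 kΩ

V_th is the open-circuit tap voltage: 39.1 × 53.3/(13.9 + 53.3) = 31.0 V.
With the supply zeroed, R_s and R_g appear in parallel from the tap: R_th = R_s‖R_g = (13.9 × 53.3)/67.20 = 11.0 kΩ.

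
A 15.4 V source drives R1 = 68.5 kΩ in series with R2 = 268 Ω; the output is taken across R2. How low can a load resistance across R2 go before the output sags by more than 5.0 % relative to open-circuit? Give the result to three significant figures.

Output resistance R_th = R1‖R2 = (68500 × 268)/68770 = 267.0 Ω.
The fractional drop is R_th/(R_th + R_L); requiring this ≤ 0.0500 gives R_L ≥ R_th(1/0.0500 − 1) = 267.0 × 19.00 = 5.07 kΩ.

R_L(min) ≈ 5.07 kΩ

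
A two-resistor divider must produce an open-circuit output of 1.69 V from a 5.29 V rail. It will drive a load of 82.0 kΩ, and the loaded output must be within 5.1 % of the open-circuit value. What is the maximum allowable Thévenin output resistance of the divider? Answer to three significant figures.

R_th ≤ 4.41 kΩ

Loading drop = R_th/(R_th + R_L) ≤ 0.0510, so R_th ≤ R_L · ε/(1−ε) = 82.0 kΩ × 0.0510/0.9490 = 4.41 kΩ.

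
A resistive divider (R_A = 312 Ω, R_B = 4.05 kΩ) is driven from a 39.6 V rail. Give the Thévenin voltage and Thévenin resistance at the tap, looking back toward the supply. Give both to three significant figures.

V_th is the open-circuit tap voltage: 39.6 × 4050/(312 + 4050) = 36.8 V.
With the supply zeroed, R_A and R_B appear in parallel from the tap: R_th = R_A‖R_B = (312 × 4050)/4362 = 290 Ω.

V_th = 36.8 V, R_th = 290 Ω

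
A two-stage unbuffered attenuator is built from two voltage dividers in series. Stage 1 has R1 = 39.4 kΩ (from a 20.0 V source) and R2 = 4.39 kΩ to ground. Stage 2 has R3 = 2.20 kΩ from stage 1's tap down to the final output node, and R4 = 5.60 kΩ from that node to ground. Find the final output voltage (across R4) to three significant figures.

V_out ≈ 0.956 V

Stage 2 presents R3+R4 = 7.800 kΩ as a load on stage 1's tap.
Stage 1's lower leg becomes R2‖(R3+R4) = 2.809 kΩ, so V_mid = 20.0 × 2.809/42.21 = 1.331 V.
Stage 2 is itself unloaded: V_out = V_mid × R4/(R3+R4) = 1.331 × 5.60/7.800 = 0.956 V.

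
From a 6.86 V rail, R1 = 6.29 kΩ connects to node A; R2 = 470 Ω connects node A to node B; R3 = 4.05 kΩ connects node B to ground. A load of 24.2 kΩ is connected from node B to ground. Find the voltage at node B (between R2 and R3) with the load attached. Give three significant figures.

At node B, R3 is in parallel with the load: R3‖R_L = 3469 Ω.
Below node A the resistance is R2 + (R3‖R_L) = 3939 Ω, so V_A = 6.86 × 3939/10230 = 2.642 V.
Then V_B = V_A × (R3‖R_L)/(R2 + R3‖R_L) = 2.642 × 3469/3939 = 2.33 V.

V ≈ 2.33 V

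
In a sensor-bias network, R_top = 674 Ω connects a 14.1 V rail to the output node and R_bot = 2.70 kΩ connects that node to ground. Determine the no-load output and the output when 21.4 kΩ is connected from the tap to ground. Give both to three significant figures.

Open-circuit: V = 14.1 × 2700/(674 + 2700) = 11.3 V.
With the load, R_bot becomes R_bot‖R_L = 2398 Ω, so V = 14.1 × 2398/3072 = 11.0 V.

Unloaded: 11.3 V; loaded: 11.0 V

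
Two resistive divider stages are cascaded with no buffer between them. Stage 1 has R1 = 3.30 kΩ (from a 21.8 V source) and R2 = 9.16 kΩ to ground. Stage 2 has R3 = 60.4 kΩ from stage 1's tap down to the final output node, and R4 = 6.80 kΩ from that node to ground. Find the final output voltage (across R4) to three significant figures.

V_out ≈ 1.57 V

Stage 2 presents R3+R4 = 67.20 kΩ as a load on stage 1's tap.
Stage 1's lower leg becomes R2‖(R3+R4) = 8.061 kΩ, so V_mid = 21.8 × 8.061/11.36 = 15.47 V.
Stage 2 is itself unloaded: V_out = V_mid × R4/(R3+R4) = 15.47 × 6.80/67.20 = 1.57 V.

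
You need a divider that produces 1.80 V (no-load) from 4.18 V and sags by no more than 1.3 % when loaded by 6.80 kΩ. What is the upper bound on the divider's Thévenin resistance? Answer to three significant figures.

Loading drop = R_th/(R_th + R_L) ≤ 0.0130, so R_th ≤ R_L · ε/(1−ε) = 6.80 kΩ × 0.0130/0.9870 = 89.6 Ω.
(Any R1, R2 with R2/(R1+R2) = 0.431 and R1‖R2 ≤ 89.6 Ω will meet the spec.)

R_th ≤ 89.6 Ω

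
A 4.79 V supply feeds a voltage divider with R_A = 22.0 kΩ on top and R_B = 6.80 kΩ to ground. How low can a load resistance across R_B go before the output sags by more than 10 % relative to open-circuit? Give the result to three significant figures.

Output resistance R_th = R_A‖R_B = (22.0 × 6.80)/28.80 = 5.194 kΩ.
The fractional drop is R_th/(R_th + R_L); requiring this ≤ 0.100 gives R_L ≥ R_th(1/0.100 − 1) = 5.194 × 9.000 = 46.8 kΩ.

R_L(min) ≈ 46.8 kΩ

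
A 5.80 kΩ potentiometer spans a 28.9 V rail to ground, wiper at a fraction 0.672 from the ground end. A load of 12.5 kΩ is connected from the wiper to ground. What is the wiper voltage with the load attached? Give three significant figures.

The wiper splits the pot into (1−α)R = 1.902 kΩ above and αR = 3.898 kΩ below.
Lower section ‖ load = 2.971 kΩ.
V_wiper = 28.9 × 2.971/(1.902 + 2.971) = 17.6 V.

V ≈ 17.6 V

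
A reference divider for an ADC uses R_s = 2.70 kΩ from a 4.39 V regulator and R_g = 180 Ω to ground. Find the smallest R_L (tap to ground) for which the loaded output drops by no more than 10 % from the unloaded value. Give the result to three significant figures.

R_L(min) ≈ 1.52 kΩ

Output resistance R_th = R_s‖R_g = (2700 × 180)/2880 = 168.8 Ω.
The fractional drop is R_th/(R_th + R_L); requiring this ≤ 0.100 gives R_L ≥ R_th(1/0.100 − 1) = 168.8 × 9.000 = 1.52 kΩ.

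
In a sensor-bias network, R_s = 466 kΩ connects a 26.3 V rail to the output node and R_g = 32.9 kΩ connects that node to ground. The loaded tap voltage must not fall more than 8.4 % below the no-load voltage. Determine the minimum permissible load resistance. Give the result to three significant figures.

Output resistance R_th = R_s‖R_g = (466 × 32.9)/498.9 = 30.73 kΩ.
The fractional drop is R_th/(R_th + R_L); requiring this ≤ 0.0840 gives R_L ≥ R_th(1/0.0840 − 1) = 30.73 × 10.90 = 335 kΩ.

R_L(min) ≈ 335 kΩ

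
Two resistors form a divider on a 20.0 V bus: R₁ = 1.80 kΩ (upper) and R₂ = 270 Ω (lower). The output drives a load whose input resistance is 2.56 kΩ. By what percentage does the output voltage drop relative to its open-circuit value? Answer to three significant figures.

8.40 %

Unloaded V = 20.0 × 270/2070 = 2.6087 V.
Loaded: R₂‖R_L = 244.2 Ω, giving V = 20.0 × 244.2/2044 = 2.3895 V.
Drop = (2.6087 − 2.3895) / 2.6087 = 8.40 %.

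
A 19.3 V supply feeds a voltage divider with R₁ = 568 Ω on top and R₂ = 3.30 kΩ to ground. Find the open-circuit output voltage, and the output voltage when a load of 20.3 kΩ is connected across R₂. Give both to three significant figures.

Unloaded: 16.5 V; loaded: 16.1 V

Open-circuit: V = 19.3 × 3300/(568 + 3300) = 16.5 V.
With the load, R₂ becomes R₂‖R_L = 2839 Ω, so V = 19.3 × 2839/3407 = 16.1 V.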